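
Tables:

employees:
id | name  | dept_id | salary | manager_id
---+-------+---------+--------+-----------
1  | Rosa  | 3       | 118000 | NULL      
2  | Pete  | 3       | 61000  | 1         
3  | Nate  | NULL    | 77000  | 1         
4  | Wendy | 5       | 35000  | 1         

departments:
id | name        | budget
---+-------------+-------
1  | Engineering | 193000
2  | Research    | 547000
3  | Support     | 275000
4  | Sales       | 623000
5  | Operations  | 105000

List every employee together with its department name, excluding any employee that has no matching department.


INNER JOIN keeps only employees rows whose dept_id matches an id in departments. Walk through each employee:
  - employee 1 (Rosa): dept_id=3 -> matches Support
  - employee 2 (Pete): dept_id=3 -> matches Support
  - employee 3 (Nate): dept_id=NULL, no match -> dropped
  - employee 4 (Wendy): dept_id=5 -> matches Operations
So 1 of 4 rows is dropped.

SQL:
SELECT a.name, b.name AS department
FROM employees a
INNER JOIN departments b ON a.dept_id = b.id

Result:
name  | department
------+-----------
Rosa  | Support   
Pete  | Support   
Wendy | Operations


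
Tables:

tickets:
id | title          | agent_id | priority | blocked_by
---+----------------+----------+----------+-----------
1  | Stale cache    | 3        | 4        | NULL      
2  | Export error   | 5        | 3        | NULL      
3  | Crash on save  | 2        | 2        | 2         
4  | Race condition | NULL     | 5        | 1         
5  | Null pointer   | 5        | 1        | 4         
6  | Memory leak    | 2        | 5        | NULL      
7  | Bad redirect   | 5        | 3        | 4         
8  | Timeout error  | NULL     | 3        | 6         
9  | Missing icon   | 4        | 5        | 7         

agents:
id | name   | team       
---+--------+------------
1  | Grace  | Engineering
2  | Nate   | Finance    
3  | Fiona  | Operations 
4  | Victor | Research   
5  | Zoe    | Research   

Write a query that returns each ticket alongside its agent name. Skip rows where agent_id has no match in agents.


INNER JOIN keeps only tickets rows whose agent_id matches an id in agents. Walk through each ticket:
  - ticket 1 (Stale cache): agent_id=3 -> matches Fiona
  - ticket 2 (Export error): agent_id=5 -> matches Zoe
  - ticket 3 (Crash on save): agent_id=2 -> matches Nate
  - ticket 4 (Race condition): agent_id=NULL, no match -> dropped
  - ticket 5 (Null pointer): agent_id=5 -> matches Zoe
  - ticket 6 (Memory leak): agent_id=2 -> matches Nate
  - ticket 7 (Bad redirect): agent_id=5 -> matches Zoe
  - ticket 8 (Timeout error): agent_id=NULL, no match -> dropped
  - ticket 9 (Missing icon): agent_id=4 -> matches Victor
So 2 of 9 rows are dropped.

SQL:
SELECT a.title, b.name AS agent
FROM tickets a
INNER JOIN agents b ON a.agent_id = b.id

Result:
title         | agent 
--------------+-------
Stale cache   | Fiona 
Export error  | Zoe   
Crash on save | Nate  
Null pointer  | Zoe   
Memory leak   | Nate  
Bad redirect  | Zoe   
Missing icon  | Victor


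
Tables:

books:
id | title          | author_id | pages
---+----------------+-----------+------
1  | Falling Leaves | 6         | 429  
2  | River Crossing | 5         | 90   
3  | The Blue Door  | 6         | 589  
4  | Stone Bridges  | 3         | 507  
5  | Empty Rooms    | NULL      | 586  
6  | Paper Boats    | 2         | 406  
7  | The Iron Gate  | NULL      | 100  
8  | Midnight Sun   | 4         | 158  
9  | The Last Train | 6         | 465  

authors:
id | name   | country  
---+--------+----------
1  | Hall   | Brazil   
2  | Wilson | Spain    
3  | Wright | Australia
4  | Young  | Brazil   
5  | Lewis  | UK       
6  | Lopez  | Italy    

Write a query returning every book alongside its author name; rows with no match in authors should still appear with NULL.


LEFT JOIN keeps every row from books (the left table); where author_id has no match in authors, the author columns become NULL. Walk through each book:
  - book 1 (Falling Leaves): author_id=6 -> matches Lopez
  - book 2 (River Crossing): author_id=5 -> matches Lewis
  - book 3 (The Blue Door): author_id=6 -> matches Lopez
  - book 4 (Stone Bridges): author_id=3 -> matches Wright
  - book 5 (Empty Rooms): author_id=NULL, no match -> kept with NULL
  - book 6 (Paper Boats): author_id=2 -> matches Wilson
  - book 7 (The Iron Gate): author_id=NULL, no match -> kept with NULL
  - book 8 (Midnight Sun): author_id=4 -> matches Young
  - book 9 (The Last Train): author_id=6 -> matches Lopez
All 9 rows appear; 2 have NULL author.

SQL:
SELECT a.title, b.name AS author
FROM books a
LEFT JOIN authors b ON a.author_id = b.id

Result:
title          | author
---------------+-------
Falling Leaves | Lopez 
River Crossing | Lewis 
The Blue Door  | Lopez 
Stone Bridges  | Wright
Empty Rooms    | NULL  
Paper Boats    | Wilson
The Iron Gate  | NULL  
Midnight Sun   | Young 
The Last Train | Lopez 


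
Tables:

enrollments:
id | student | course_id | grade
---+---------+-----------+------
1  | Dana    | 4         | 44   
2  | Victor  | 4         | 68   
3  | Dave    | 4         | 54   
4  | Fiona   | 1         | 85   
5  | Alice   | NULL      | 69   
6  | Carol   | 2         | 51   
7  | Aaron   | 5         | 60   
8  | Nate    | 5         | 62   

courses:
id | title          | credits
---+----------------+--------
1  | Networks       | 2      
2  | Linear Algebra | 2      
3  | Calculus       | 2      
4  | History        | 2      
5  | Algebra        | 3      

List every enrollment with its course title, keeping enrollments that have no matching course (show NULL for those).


LEFT JOIN keeps every row from enrollments (the left table); where course_id has no match in courses, the course columns become NULL. Walk through each enrollment:
  - enrollment 1 (Dana): course_id=4 -> matches History
  - enrollment 2 (Victor): course_id=4 -> matches History
  - enrollment 3 (Dave): course_id=4 -> matches History
  - enrollment 4 (Fiona): course_id=1 -> matches Networks
  - enrollment 5 (Alice): course_id=NULL, no match -> kept with NULL
  - enrollment 6 (Carol): course_id=2 -> matches Linear Algebra
  - enrollment 7 (Aaron): course_id=5 -> matches Algebra
  - enrollment 8 (Nate): course_id=5 -> matches Algebra
All 8 rows appear; 1 has NULL course.

SQL:
SELECT a.student, b.title AS course
FROM enrollments a
LEFT JOIN courses b ON a.course_id = b.id

Result:
student | course        
--------+---------------
Dana    | History       
Victor  | History       
Dave    | History       
Fiona   | Networks      
Alice   | NULL          
Carol   | Linear Algebra
Aaron   | Algebra       
Nate    | Algebra       


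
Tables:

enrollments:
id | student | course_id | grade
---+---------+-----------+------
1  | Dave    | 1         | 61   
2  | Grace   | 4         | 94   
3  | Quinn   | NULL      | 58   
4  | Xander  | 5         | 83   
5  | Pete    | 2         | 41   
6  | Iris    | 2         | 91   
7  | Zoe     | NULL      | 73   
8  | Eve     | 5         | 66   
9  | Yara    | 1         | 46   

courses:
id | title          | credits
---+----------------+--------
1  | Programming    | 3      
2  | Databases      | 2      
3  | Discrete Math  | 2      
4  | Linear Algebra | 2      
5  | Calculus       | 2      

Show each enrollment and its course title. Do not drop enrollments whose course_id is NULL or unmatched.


LEFT JOIN keeps every row from enrollments (the left table); where course_id has no match in courses, the course columns become NULL. Walk through each enrollment:
  - enrollment 1 (Dave): course_id=1 -> matches Programming
  - enrollment 2 (Grace): course_id=4 -> matches Linear Algebra
  - enrollment 3 (Quinn): course_id=NULL, no match -> kept with NULL
  - enrollment 4 (Xander): course_id=5 -> matches Calculus
  - enrollment 5 (Pete): course_id=2 -> matches Databases
  - enrollment 6 (Iris): course_id=2 -> matches Databases
  - enrollment 7 (Zoe): course_id=NULL, no match -> kept with NULL
  - enrollment 8 (Eve): course_id=5 -> matches Calculus
  - enrollment 9 (Yara): course_id=1 -> matches Programming
All 9 rows appear; 2 have NULL course.

SQL:
SELECT a.student, b.title AS course
FROM enrollments a
LEFT JOIN courses b ON a.course_id = b.id

Result:
student | course        
--------+---------------
Dave    | Programming   
Grace   | Linear Algebra
Quinn   | NULL          
Xander  | Calculus      
Pete    | Databases     
Iris    | Databases     
Zoe     | NULL          
Eve     | Calculus      
Yara    | Programming   


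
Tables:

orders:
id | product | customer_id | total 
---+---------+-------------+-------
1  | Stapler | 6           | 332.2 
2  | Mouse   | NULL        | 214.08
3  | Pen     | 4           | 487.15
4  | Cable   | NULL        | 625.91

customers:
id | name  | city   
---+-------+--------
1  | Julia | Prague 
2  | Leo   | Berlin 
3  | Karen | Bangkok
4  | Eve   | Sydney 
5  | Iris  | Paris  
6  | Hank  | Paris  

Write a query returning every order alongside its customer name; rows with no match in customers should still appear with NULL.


LEFT JOIN keeps every row from orders (the left table); where customer_id has no match in customers, the customer columns become NULL. Walk through each order:
  - order 1 (Stapler): customer_id=6 -> matches Hank
  - order 2 (Mouse): customer_id=NULL, no match -> kept with NULL
  - order 3 (Pen): customer_id=4 -> matches Eve
  - order 4 (Cable): customer_id=NULL, no match -> kept with NULL
All 4 rows appear; 2 have NULL customer.

SQL:
SELECT a.product, b.name AS customer
FROM orders a
LEFT JOIN customers b ON a.customer_id = b.id

Result:
product | customer
--------+---------
Stapler | Hank    
Mouse   | NULL    
Pen     | Eve     
Cable   | NULL    


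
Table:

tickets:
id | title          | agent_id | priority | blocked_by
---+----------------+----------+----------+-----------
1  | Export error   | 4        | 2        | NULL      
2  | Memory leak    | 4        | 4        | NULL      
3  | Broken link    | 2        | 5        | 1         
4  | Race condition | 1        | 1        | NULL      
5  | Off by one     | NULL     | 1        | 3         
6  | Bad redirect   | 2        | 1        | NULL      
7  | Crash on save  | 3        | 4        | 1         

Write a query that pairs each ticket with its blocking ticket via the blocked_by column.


This is a self-join: tickets is joined to a second copy of itself, matching each row's blocked_by to another row's id. Use LEFT JOIN so rows with blocked_by=NULL are kept.
  - ticket 1 (Export error): blocked_by=NULL -> NULL
  - ticket 2 (Memory leak): blocked_by=NULL -> NULL
  - ticket 3 (Broken link): blocked_by=1 -> Export error
  - ticket 4 (Race condition): blocked_by=NULL -> NULL
  - ticket 5 (Off by one): blocked_by=3 -> Broken link
  - ticket 6 (Bad redirect): blocked_by=NULL -> NULL
  - ticket 7 (Crash on save): blocked_by=1 -> Export error

SQL:
SELECT a.title AS item, b.title AS blocked_by
FROM tickets a
LEFT JOIN tickets b ON a.blocked_by = b.id

Result:
item           | blocked_by  
---------------+-------------
Export error   | NULL        
Memory leak    | NULL        
Broken link    | Export error
Race condition | NULL        
Off by one     | Broken link 
Bad redirect   | NULL        
Crash on save  | Export error


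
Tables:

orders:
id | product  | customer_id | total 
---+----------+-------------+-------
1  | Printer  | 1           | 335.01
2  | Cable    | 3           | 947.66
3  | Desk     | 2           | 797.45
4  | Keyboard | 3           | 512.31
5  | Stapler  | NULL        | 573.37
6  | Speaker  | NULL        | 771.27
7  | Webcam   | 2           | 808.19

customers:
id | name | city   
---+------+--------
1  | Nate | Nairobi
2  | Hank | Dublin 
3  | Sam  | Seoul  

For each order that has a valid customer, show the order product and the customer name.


INNER JOIN keeps only orders rows whose customer_id matches an id in customers. Walk through each order:
  - order 1 (Printer): customer_id=1 -> matches Nate
  - order 2 (Cable): customer_id=3 -> matches Sam
  - order 3 (Desk): customer_id=2 -> matches Hank
  - order 4 (Keyboard): customer_id=3 -> matches Sam
  - order 5 (Stapler): customer_id=NULL, no match -> dropped
  - order 6 (Speaker): customer_id=NULL, no match -> dropped
  - order 7 (Webcam): customer_id=2 -> matches Hank
So 2 of 7 rows are dropped.

SQL:
SELECT a.product, b.name AS customer
FROM orders a
INNER JOIN customers b ON a.customer_id = b.id

Result:
product  | customer
---------+---------
Printer  | Nate    
Cable    | Sam     
Desk     | Hank    
Keyboard | Sam     
Webcam   | Hank    


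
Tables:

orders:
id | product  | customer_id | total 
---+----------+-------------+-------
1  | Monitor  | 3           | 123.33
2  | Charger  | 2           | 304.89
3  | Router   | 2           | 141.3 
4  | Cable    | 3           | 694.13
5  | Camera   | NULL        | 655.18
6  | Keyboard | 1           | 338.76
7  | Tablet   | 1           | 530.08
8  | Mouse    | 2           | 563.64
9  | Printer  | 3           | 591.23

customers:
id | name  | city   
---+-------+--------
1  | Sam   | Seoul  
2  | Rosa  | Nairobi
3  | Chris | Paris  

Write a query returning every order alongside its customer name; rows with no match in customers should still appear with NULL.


LEFT JOIN keeps every row from orders (the left table); where customer_id has no match in customers, the customer columns become NULL. Walk through each order:
  - order 1 (Monitor): customer_id=3 -> matches Chris
  - order 2 (Charger): customer_id=2 -> matches Rosa
  - order 3 (Router): customer_id=2 -> matches Rosa
  - order 4 (Cable): customer_id=3 -> matches Chris
  - order 5 (Camera): customer_id=NULL, no match -> kept with NULL
  - order 6 (Keyboard): customer_id=1 -> matches Sam
  - order 7 (Tablet): customer_id=1 -> matches Sam
  - order 8 (Mouse): customer_id=2 -> matches Rosa
  - order 9 (Printer): customer_id=3 -> matches Chris
All 9 rows appear; 1 has NULL customer.

SQL:
SELECT a.product, b.name AS customer
FROM orders a
LEFT JOIN customers b ON a.customer_id = b.id

Result:
product  | customer
---------+---------
Monitor  | Chris   
Charger  | Rosa    
Router   | Rosa    
Cable    | Chris   
Camera   | NULL    
Keyboard | Sam     
Tablet   | Sam     
Mouse    | Rosa    
Printer  | Chris   


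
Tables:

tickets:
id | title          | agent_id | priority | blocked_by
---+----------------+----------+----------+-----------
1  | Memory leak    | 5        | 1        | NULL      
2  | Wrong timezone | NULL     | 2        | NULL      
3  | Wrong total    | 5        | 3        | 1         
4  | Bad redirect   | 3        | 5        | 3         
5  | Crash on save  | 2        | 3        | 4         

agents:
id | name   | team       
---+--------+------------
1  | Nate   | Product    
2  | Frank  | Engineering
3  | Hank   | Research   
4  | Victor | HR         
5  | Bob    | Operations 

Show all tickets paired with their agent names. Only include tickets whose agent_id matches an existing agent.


INNER JOIN keeps only tickets rows whose agent_id matches an id in agents. Walk through each ticket:
  - ticket 1 (Memory leak): agent_id=5 -> matches Bob
  - ticket 2 (Wrong timezone): agent_id=NULL, no match -> dropped
  - ticket 3 (Wrong total): agent_id=5 -> matches Bob
  - ticket 4 (Bad redirect): agent_id=3 -> matches Hank
  - ticket 5 (Crash on save): agent_id=2 -> matches Frank
So 1 of 5 rows is dropped.

SQL:
SELECT a.title, b.name AS agent
FROM tickets a
INNER JOIN agents b ON a.agent_id = b.id

Result:
title         | agent
--------------+------
Memory leak   | Bob  
Wrong total   | Bob  
Bad redirect  | Hank 
Crash on save | Frank


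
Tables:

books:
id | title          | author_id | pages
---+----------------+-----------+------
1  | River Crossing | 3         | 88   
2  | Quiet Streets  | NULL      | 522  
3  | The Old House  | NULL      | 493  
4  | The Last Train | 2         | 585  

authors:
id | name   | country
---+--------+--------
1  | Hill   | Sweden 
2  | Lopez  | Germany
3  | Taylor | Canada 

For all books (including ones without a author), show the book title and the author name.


LEFT JOIN keeps every row from books (the left table); where author_id has no match in authors, the author columns become NULL. Walk through each book:
  - book 1 (River Crossing): author_id=3 -> matches Taylor
  - book 2 (Quiet Streets): author_id=NULL, no match -> kept with NULL
  - book 3 (The Old House): author_id=NULL, no match -> kept with NULL
  - book 4 (The Last Train): author_id=2 -> matches Lopez
All 4 rows appear; 2 have NULL author.

SQL:
SELECT a.title, b.name AS author
FROM books a
LEFT JOIN authors b ON a.author_id = b.id

Result:
title          | author
---------------+-------
River Crossing | Taylor
Quiet Streets  | NULL  
The Old House  | NULL  
The Last Train | Lopez 


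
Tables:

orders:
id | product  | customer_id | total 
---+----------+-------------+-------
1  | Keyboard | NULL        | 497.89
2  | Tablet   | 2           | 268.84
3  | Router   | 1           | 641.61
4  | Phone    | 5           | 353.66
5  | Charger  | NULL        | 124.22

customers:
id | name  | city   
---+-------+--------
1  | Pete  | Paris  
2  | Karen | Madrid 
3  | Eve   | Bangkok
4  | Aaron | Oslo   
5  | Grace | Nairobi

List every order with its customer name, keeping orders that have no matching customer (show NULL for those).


LEFT JOIN keeps every row from orders (the left table); where customer_id has no match in customers, the customer columns become NULL. Walk through each order:
  - order 1 (Keyboard): customer_id=NULL, no match -> kept with NULL
  - order 2 (Tablet): customer_id=2 -> matches Karen
  - order 3 (Router): customer_id=1 -> matches Pete
  - order 4 (Phone): customer_id=5 -> matches Grace
  - order 5 (Charger): customer_id=NULL, no match -> kept with NULL
All 5 rows appear; 2 have NULL customer.

SQL:
SELECT a.product, b.name AS customer
FROM orders a
LEFT JOIN customers b ON a.customer_id = b.id

Result:
product  | customer
---------+---------
Keyboard | NULL    
Tablet   | Karen   
Router   | Pete    
Phone    | Grace   
Charger  | NULL    


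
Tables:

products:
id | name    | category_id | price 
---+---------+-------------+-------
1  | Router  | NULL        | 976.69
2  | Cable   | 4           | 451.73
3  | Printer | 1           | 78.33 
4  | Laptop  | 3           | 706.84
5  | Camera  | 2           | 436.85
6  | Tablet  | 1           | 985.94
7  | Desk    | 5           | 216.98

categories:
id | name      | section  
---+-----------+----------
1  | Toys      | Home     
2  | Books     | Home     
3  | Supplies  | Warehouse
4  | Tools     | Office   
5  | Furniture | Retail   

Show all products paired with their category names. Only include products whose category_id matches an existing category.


INNER JOIN keeps only products rows whose category_id matches an id in categories. Walk through each product:
  - product 1 (Router): category_id=NULL, no match -> dropped
  - product 2 (Cable): category_id=4 -> matches Tools
  - product 3 (Printer): category_id=1 -> matches Toys
  - product 4 (Laptop): category_id=3 -> matches Supplies
  - product 5 (Camera): category_id=2 -> matches Books
  - product 6 (Tablet): category_id=1 -> matches Toys
  - product 7 (Desk): category_id=5 -> matches Furniture
So 1 of 7 rows is dropped.

SQL:
SELECT a.name, b.name AS category
FROM products a
INNER JOIN categories b ON a.category_id = b.id

Result:
name    | category 
--------+----------
Cable   | Tools    
Printer | Toys     
Laptop  | Supplies 
Camera  | Books    
Tablet  | Toys     
Desk    | Furniture


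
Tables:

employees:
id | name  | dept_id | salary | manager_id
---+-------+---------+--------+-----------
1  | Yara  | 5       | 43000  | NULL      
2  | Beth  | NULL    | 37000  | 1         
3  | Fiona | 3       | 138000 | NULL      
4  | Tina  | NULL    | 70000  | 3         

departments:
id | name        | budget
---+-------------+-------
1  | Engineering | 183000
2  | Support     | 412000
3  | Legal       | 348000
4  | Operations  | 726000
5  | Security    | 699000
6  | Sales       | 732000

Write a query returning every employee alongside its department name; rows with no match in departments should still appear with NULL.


LEFT JOIN keeps every row from employees (the left table); where dept_id has no match in departments, the department columns become NULL. Walk through each employee:
  - employee 1 (Yara): dept_id=5 -> matches Security
  - employee 2 (Beth): dept_id=NULL, no match -> kept with NULL
  - employee 3 (Fiona): dept_id=3 -> matches Legal
  - employee 4 (Tina): dept_id=NULL, no match -> kept with NULL
All 4 rows appear; 2 have NULL department.

SQL:
SELECT a.name, b.name AS department
FROM employees a
LEFT JOIN departments b ON a.dept_id = b.id

Result:
name  | department
------+-----------
Yara  | Security  
Beth  | NULL      
Fiona | Legal     
Tina  | NULL      


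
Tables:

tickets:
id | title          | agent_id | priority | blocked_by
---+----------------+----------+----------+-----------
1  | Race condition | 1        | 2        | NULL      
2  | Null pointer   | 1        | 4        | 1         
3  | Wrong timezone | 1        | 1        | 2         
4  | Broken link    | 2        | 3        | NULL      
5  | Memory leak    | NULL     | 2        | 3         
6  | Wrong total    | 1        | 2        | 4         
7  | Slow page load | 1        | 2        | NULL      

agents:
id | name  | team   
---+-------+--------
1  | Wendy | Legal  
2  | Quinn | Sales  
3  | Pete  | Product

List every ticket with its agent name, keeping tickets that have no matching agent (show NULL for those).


LEFT JOIN keeps every row from tickets (the left table); where agent_id has no match in agents, the agent columns become NULL. Walk through each ticket:
  - ticket 1 (Race condition): agent_id=1 -> matches Wendy
  - ticket 2 (Null pointer): agent_id=1 -> matches Wendy
  - ticket 3 (Wrong timezone): agent_id=1 -> matches Wendy
  - ticket 4 (Broken link): agent_id=2 -> matches Quinn
  - ticket 5 (Memory leak): agent_id=NULL, no match -> kept with NULL
  - ticket 6 (Wrong total): agent_id=1 -> matches Wendy
  - ticket 7 (Slow page load): agent_id=1 -> matches Wendy
All 7 rows appear; 1 has NULL agent.

SQL:
SELECT a.title, b.name AS agent
FROM tickets a
LEFT JOIN agents b ON a.agent_id = b.id

Result:
title          | agent
---------------+------
Race condition | Wendy
Null pointer   | Wendy
Wrong timezone | Wendy
Broken link    | Quinn
Memory leak    | NULL 
Wrong total    | Wendy
Slow page load | Wendy


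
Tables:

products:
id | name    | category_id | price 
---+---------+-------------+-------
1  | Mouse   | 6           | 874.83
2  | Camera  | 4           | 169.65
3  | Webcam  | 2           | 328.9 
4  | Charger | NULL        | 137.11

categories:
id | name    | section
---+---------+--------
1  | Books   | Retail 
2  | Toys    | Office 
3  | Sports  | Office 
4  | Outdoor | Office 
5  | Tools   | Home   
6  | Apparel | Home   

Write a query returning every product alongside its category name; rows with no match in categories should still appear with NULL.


LEFT JOIN keeps every row from products (the left table); where category_id has no match in categories, the category columns become NULL. Walk through each product:
  - product 1 (Mouse): category_id=6 -> matches Apparel
  - product 2 (Camera): category_id=4 -> matches Outdoor
  - product 3 (Webcam): category_id=2 -> matches Toys
  - product 4 (Charger): category_id=NULL, no match -> kept with NULL
All 4 rows appear; 1 has NULL category.

SQL:
SELECT a.name, b.name AS category
FROM products a
LEFT JOIN categories b ON a.category_id = b.id

Result:
name    | category
--------+---------
Mouse   | Apparel 
Camera  | Outdoor 
Webcam  | Toys    
Charger | NULL    


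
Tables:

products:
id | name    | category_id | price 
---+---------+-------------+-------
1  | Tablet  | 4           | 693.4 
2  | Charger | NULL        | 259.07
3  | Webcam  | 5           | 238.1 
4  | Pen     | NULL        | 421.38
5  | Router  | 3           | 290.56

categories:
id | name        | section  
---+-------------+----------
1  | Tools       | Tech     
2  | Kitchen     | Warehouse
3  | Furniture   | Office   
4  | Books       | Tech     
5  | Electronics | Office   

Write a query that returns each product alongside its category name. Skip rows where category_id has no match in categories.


INNER JOIN keeps only products rows whose category_id matches an id in categories. Walk through each product:
  - product 1 (Tablet): category_id=4 -> matches Books
  - product 2 (Charger): category_id=NULL, no match -> dropped
  - product 3 (Webcam): category_id=5 -> matches Electronics
  - product 4 (Pen): category_id=NULL, no match -> dropped
  - product 5 (Router): category_id=3 -> matches Furniture
So 2 of 5 rows are dropped.

SQL:
SELECT a.name, b.name AS category
FROM products a
INNER JOIN categories b ON a.category_id = b.id

Result:
name   | category   
-------+------------
Tablet | Books      
Webcam | Electronics
Router | Furniture  


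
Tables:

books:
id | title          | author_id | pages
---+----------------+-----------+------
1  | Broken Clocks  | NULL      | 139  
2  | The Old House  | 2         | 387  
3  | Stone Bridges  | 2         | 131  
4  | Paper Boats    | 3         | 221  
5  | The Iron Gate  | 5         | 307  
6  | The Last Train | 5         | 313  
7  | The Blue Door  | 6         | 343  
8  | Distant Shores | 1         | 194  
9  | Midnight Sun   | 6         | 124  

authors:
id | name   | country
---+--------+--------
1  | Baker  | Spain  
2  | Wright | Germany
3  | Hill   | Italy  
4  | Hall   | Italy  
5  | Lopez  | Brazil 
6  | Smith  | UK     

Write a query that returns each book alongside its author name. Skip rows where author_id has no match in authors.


INNER JOIN keeps only books rows whose author_id matches an id in authors. Walk through each book:
  - book 1 (Broken Clocks): author_id=NULL, no match -> dropped
  - book 2 (The Old House): author_id=2 -> matches Wright
  - book 3 (Stone Bridges): author_id=2 -> matches Wright
  - book 4 (Paper Boats): author_id=3 -> matches Hill
  - book 5 (The Iron Gate): author_id=5 -> matches Lopez
  - book 6 (The Last Train): author_id=5 -> matches Lopez
  - book 7 (The Blue Door): author_id=6 -> matches Smith
  - book 8 (Distant Shores): author_id=1 -> matches Baker
  - book 9 (Midnight Sun): author_id=6 -> matches Smith
So 1 of 9 rows is dropped.

SQL:
SELECT a.title, b.name AS author
FROM books a
INNER JOIN authors b ON a.author_id = b.id

Result:
title          | author
---------------+-------
The Old House  | Wright
Stone Bridges  | Wright
Paper Boats    | Hill  
The Iron Gate  | Lopez 
The Last Train | Lopez 
The Blue Door  | Smith 
Distant Shores | Baker 
Midnight Sun   | Smith 


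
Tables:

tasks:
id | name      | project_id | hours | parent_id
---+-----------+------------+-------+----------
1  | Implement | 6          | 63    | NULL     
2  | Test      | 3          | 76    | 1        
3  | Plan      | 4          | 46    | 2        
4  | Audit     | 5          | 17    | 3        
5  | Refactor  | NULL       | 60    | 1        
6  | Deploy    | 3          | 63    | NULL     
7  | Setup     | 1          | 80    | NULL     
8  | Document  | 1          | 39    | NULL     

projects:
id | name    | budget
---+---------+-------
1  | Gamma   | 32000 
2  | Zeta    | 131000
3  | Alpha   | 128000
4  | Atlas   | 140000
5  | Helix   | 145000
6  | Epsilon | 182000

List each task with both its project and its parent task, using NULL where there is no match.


Two LEFT JOINs from the same base table tasks: one to projects via project_id, one to tasks itself via parent_id. Both are LEFT so every task is preserved.
Match against projects:
  - task 1 (Implement): project_id=6 -> matches Epsilon
  - task 2 (Test): project_id=3 -> matches Alpha
  - task 3 (Plan): project_id=4 -> matches Atlas
  - task 4 (Audit): project_id=5 -> matches Helix
  - task 5 (Refactor): project_id=NULL, no match -> kept with NULL
  - task 6 (Deploy): project_id=3 -> matches Alpha
  - task 7 (Setup): project_id=1 -> matches Gamma
  - task 8 (Document): project_id=1 -> matches Gamma
Match against tasks (self):
  - task 1 (Implement): parent_id=NULL -> NULL
  - task 2 (Test): parent_id=1 -> Implement
  - task 3 (Plan): parent_id=2 -> Test
  - task 4 (Audit): parent_id=3 -> Plan
  - task 5 (Refactor): parent_id=1 -> Implement
  - task 6 (Deploy): parent_id=NULL -> NULL
  - task 7 (Setup): parent_id=NULL -> NULL
  - task 8 (Document): parent_id=NULL -> NULL

SQL:
SELECT a.name, b.name AS project, c.name AS parent
FROM tasks a
LEFT JOIN projects b ON a.project_id = b.id
LEFT JOIN tasks c ON a.parent_id = c.id

Result:
name      | project | parent   
----------+---------+----------
Implement | Epsilon | NULL     
Test      | Alpha   | Implement
Plan      | Atlas   | Test     
Audit     | Helix   | Plan     
Refactor  | NULL    | Implement
Deploy    | Alpha   | NULL     
Setup     | Gamma   | NULL     
Document  | Gamma   | NULL     


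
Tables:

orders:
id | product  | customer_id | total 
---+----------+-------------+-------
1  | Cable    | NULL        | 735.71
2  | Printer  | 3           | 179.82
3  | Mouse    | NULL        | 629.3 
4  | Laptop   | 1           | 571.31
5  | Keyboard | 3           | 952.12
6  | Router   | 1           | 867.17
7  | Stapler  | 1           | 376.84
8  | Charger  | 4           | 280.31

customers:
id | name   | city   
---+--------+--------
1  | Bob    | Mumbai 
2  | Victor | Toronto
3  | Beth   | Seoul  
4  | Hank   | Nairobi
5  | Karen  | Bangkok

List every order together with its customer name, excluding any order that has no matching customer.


INNER JOIN keeps only orders rows whose customer_id matches an id in customers. Walk through each order:
  - order 1 (Cable): customer_id=NULL, no match -> dropped
  - order 2 (Printer): customer_id=3 -> matches Beth
  - order 3 (Mouse): customer_id=NULL, no match -> dropped
  - order 4 (Laptop): customer_id=1 -> matches Bob
  - order 5 (Keyboard): customer_id=3 -> matches Beth
  - order 6 (Router): customer_id=1 -> matches Bob
  - order 7 (Stapler): customer_id=1 -> matches Bob
  - order 8 (Charger): customer_id=4 -> matches Hank
So 2 of 8 rows are dropped.

SQL:
SELECT a.product, b.name AS customer
FROM orders a
INNER JOIN customers b ON a.customer_id = b.id

Result:
product  | customer
---------+---------
Printer  | Beth    
Laptop   | Bob     
Keyboard | Beth    
Router   | Bob     
Stapler  | Bob     
Charger  | Hank    


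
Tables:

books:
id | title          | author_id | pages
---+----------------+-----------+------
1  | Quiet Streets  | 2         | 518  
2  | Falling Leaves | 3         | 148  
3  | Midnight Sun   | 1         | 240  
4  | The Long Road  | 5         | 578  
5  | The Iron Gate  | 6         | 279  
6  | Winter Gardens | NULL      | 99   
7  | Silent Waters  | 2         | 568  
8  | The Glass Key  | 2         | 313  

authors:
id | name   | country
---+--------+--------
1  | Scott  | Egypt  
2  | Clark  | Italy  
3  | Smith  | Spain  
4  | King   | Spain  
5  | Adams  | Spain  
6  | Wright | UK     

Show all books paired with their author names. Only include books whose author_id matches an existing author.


INNER JOIN keeps only books rows whose author_id matches an id in authors. Walk through each book:
  - book 1 (Quiet Streets): author_id=2 -> matches Clark
  - book 2 (Falling Leaves): author_id=3 -> matches Smith
  - book 3 (Midnight Sun): author_id=1 -> matches Scott
  - book 4 (The Long Road): author_id=5 -> matches Adams
  - book 5 (The Iron Gate): author_id=6 -> matches Wright
  - book 6 (Winter Gardens): author_id=NULL, no match -> dropped
  - book 7 (Silent Waters): author_id=2 -> matches Clark
  - book 8 (The Glass Key): author_id=2 -> matches Clark
So 1 of 8 rows is dropped.

SQL:
SELECT a.title, b.name AS author
FROM books a
INNER JOIN authors b ON a.author_id = b.id

Result:
title          | author
---------------+-------
Quiet Streets  | Clark 
Falling Leaves | Smith 
Midnight Sun   | Scott 
The Long Road  | Adams 
The Iron Gate  | Wright
Silent Waters  | Clark 
The Glass Key  | Clark 


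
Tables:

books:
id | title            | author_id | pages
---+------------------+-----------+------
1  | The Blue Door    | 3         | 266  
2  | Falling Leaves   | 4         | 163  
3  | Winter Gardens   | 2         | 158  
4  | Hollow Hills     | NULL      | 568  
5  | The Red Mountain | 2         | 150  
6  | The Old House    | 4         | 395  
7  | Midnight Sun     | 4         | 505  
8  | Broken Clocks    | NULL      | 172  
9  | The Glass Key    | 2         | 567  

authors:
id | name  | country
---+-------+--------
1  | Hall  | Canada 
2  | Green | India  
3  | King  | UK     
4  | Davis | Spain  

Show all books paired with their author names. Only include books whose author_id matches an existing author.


INNER JOIN keeps only books rows whose author_id matches an id in authors. Walk through each book:
  - book 1 (The Blue Door): author_id=3 -> matches King
  - book 2 (Falling Leaves): author_id=4 -> matches Davis
  - book 3 (Winter Gardens): author_id=2 -> matches Green
  - book 4 (Hollow Hills): author_id=NULL, no match -> dropped
  - book 5 (The Red Mountain): author_id=2 -> matches Green
  - book 6 (The Old House): author_id=4 -> matches Davis
  - book 7 (Midnight Sun): author_id=4 -> matches Davis
  - book 8 (Broken Clocks): author_id=NULL, no match -> dropped
  - book 9 (The Glass Key): author_id=2 -> matches Green
So 2 of 9 rows are dropped.

SQL:
SELECT a.title, b.name AS author
FROM books a
INNER JOIN authors b ON a.author_id = b.id

Result:
title            | author
-----------------+-------
The Blue Door    | King  
Falling Leaves   | Davis 
Winter Gardens   | Green 
The Red Mountain | Green 
The Old House    | Davis 
Midnight Sun     | Davis 
The Glass Key    | Green 


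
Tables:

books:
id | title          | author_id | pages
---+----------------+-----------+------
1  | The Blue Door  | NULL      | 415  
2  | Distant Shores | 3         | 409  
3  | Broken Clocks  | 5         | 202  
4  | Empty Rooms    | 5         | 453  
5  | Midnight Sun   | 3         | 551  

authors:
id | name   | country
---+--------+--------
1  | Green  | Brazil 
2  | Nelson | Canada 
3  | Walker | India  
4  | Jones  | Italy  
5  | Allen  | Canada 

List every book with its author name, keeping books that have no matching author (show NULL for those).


LEFT JOIN keeps every row from books (the left table); where author_id has no match in authors, the author columns become NULL. Walk through each book:
  - book 1 (The Blue Door): author_id=NULL, no match -> kept with NULL
  - book 2 (Distant Shores): author_id=3 -> matches Walker
  - book 3 (Broken Clocks): author_id=5 -> matches Allen
  - book 4 (Empty Rooms): author_id=5 -> matches Allen
  - book 5 (Midnight Sun): author_id=3 -> matches Walker
All 5 rows appear; 1 has NULL author.

SQL:
SELECT a.title, b.name AS author
FROM books a
LEFT JOIN authors b ON a.author_id = b.id

Result:
title          | author
---------------+-------
The Blue Door  | NULL  
Distant Shores | Walker
Broken Clocks  | Allen 
Empty Rooms    | Allen 
Midnight Sun   | Walker


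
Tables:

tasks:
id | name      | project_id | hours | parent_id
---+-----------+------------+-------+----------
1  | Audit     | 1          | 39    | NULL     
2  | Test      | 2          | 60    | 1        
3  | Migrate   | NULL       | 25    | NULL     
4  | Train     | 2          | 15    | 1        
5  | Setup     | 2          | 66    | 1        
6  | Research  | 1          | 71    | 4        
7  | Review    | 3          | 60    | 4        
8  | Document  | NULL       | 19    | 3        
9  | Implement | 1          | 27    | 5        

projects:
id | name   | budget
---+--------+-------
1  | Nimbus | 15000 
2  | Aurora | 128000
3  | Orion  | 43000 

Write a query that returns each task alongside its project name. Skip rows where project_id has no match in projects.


INNER JOIN keeps only tasks rows whose project_id matches an id in projects. Walk through each task:
  - task 1 (Audit): project_id=1 -> matches Nimbus
  - task 2 (Test): project_id=2 -> matches Aurora
  - task 3 (Migrate): project_id=NULL, no match -> dropped
  - task 4 (Train): project_id=2 -> matches Aurora
  - task 5 (Setup): project_id=2 -> matches Aurora
  - task 6 (Research): project_id=1 -> matches Nimbus
  - task 7 (Review): project_id=3 -> matches Orion
  - task 8 (Document): project_id=NULL, no match -> dropped
  - task 9 (Implement): project_id=1 -> matches Nimbus
So 2 of 9 rows are dropped.

SQL:
SELECT a.name, b.name AS project
FROM tasks a
INNER JOIN projects b ON a.project_id = b.id

Result:
name      | project
----------+--------
Audit     | Nimbus 
Test      | Aurora 
Train     | Aurora 
Setup     | Aurora 
Research  | Nimbus 
Review    | Orion  
Implement | Nimbus 


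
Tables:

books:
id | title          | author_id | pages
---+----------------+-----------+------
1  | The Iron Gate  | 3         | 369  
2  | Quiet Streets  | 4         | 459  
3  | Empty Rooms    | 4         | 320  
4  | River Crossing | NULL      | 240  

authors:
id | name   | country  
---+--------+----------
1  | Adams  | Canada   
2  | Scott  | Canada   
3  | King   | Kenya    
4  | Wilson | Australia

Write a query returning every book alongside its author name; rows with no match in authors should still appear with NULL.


LEFT JOIN keeps every row from books (the left table); where author_id has no match in authors, the author columns become NULL. Walk through each book:
  - book 1 (The Iron Gate): author_id=3 -> matches King
  - book 2 (Quiet Streets): author_id=4 -> matches Wilson
  - book 3 (Empty Rooms): author_id=4 -> matches Wilson
  - book 4 (River Crossing): author_id=NULL, no match -> kept with NULL
All 4 rows appear; 1 has NULL author.

SQL:
SELECT a.title, b.name AS author
FROM books a
LEFT JOIN authors b ON a.author_id = b.id

Result:
title          | author
---------------+-------
The Iron Gate  | King  
Quiet Streets  | Wilson
Empty Rooms    | Wilson
River Crossing | NULL  


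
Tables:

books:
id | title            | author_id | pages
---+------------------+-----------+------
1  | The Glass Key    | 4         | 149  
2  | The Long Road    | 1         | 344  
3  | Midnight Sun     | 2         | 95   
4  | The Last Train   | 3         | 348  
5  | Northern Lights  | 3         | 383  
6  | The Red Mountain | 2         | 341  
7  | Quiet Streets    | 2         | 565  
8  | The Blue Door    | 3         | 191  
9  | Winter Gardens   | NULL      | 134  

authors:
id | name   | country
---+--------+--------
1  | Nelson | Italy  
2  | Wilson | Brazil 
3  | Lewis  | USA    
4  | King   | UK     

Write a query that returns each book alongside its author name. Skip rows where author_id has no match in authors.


INNER JOIN keeps only books rows whose author_id matches an id in authors. Walk through each book:
  - book 1 (The Glass Key): author_id=4 -> matches King
  - book 2 (The Long Road): author_id=1 -> matches Nelson
  - book 3 (Midnight Sun): author_id=2 -> matches Wilson
  - book 4 (The Last Train): author_id=3 -> matches Lewis
  - book 5 (Northern Lights): author_id=3 -> matches Lewis
  - book 6 (The Red Mountain): author_id=2 -> matches Wilson
  - book 7 (Quiet Streets): author_id=2 -> matches Wilson
  - book 8 (The Blue Door): author_id=3 -> matches Lewis
  - book 9 (Winter Gardens): author_id=NULL, no match -> dropped
So 1 of 9 rows is dropped.

SQL:
SELECT a.title, b.name AS author
FROM books a
INNER JOIN authors b ON a.author_id = b.id

Result:
title            | author
-----------------+-------
The Glass Key    | King  
The Long Road    | Nelson
Midnight Sun     | Wilson
The Last Train   | Lewis 
Northern Lights  | Lewis 
The Red Mountain | Wilson
Quiet Streets    | Wilson
The Blue Door    | Lewis 


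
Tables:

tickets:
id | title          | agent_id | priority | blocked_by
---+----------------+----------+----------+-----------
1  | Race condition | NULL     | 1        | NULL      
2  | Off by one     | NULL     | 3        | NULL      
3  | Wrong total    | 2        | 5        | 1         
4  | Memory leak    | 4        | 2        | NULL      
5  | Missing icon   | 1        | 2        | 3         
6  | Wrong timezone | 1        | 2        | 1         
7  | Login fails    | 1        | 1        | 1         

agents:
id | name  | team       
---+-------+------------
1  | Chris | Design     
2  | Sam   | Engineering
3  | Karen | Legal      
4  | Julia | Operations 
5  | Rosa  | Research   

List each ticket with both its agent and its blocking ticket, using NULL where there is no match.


Two LEFT JOINs from the same base table tickets: one to agents via agent_id, one to tickets itself via blocked_by. Both are LEFT so every ticket is preserved.
Match against agents:
  - ticket 1 (Race condition): agent_id=NULL, no match -> kept with NULL
  - ticket 2 (Off by one): agent_id=NULL, no match -> kept with NULL
  - ticket 3 (Wrong total): agent_id=2 -> matches Sam
  - ticket 4 (Memory leak): agent_id=4 -> matches Julia
  - ticket 5 (Missing icon): agent_id=1 -> matches Chris
  - ticket 6 (Wrong timezone): agent_id=1 -> matches Chris
  - ticket 7 (Login fails): agent_id=1 -> matches Chris
Match against tickets (self):
  - ticket 1 (Race condition): blocked_by=NULL -> NULL
  - ticket 2 (Off by one): blocked_by=NULL -> NULL
  - ticket 3 (Wrong total): blocked_by=1 -> Race condition
  - ticket 4 (Memory leak): blocked_by=NULL -> NULL
  - ticket 5 (Missing icon): blocked_by=3 -> Wrong total
  - ticket 6 (Wrong timezone): blocked_by=1 -> Race condition
  - ticket 7 (Login fails): blocked_by=1 -> Race condition

SQL:
SELECT a.title, b.name AS agent, c.title AS blocked_by
FROM tickets a
LEFT JOIN agents b ON a.agent_id = b.id
LEFT JOIN tickets c ON a.blocked_by = c.id

Result:
title          | agent | blocked_by    
---------------+-------+---------------
Race condition | NULL  | NULL          
Off by one     | NULL  | NULL          
Wrong total    | Sam   | Race condition
Memory leak    | Julia | NULL          
Missing icon   | Chris | Wrong total   
Wrong timezone | Chris | Race condition
Login fails    | Chris | Race condition
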